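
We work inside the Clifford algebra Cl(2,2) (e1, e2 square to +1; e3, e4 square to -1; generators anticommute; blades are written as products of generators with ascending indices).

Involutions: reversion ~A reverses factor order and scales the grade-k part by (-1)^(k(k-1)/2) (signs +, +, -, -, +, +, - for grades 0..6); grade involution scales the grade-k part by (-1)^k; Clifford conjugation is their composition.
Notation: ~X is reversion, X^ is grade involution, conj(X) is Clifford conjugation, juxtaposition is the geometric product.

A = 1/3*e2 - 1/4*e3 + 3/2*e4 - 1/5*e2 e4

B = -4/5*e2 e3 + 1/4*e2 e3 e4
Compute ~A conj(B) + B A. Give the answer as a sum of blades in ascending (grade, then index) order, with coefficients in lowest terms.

first term: -1/5*e2 + 13/60*e3 - 3/8*e2 e3 - 1/16*e2 e4 + 73/300*e3 e4 + 6/5*e2 e3 e4
second term: -1/5*e2 + 19/60*e3 - 3/8*e2 e3 - 1/16*e2 e4 - 23/300*e3 e4 - 6/5*e2 e3 e4
Answer: -2/5*e2 + 8/15*e3 - 3/4*e2 e3 - 1/8*e2 e4 + 1/6*e3 e4


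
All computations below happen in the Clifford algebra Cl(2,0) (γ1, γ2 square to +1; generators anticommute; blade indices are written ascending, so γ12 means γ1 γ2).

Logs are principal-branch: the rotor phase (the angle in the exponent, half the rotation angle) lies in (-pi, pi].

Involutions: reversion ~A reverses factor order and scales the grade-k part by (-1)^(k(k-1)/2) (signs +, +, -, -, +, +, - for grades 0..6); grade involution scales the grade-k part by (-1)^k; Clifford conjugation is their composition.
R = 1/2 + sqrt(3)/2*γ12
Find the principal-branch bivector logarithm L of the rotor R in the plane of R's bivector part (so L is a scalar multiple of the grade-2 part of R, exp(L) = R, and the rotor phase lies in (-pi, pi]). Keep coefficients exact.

The scalar part of R is 1/2, so the principal-branch rotor phase is pinned; divide the bivector part by its sine to get the unit plane — L is the phase times that plane.
Concretely: cos(phase) = 1/2 gives phase = ±pi/3, and since phase/sin(phase) is even the sign is immaterial: L = (phase/sin(phase)) * <R>_2 = (2*sqrt(3)*pi/9) * <R>_2.
Answer: pi/3*γ12


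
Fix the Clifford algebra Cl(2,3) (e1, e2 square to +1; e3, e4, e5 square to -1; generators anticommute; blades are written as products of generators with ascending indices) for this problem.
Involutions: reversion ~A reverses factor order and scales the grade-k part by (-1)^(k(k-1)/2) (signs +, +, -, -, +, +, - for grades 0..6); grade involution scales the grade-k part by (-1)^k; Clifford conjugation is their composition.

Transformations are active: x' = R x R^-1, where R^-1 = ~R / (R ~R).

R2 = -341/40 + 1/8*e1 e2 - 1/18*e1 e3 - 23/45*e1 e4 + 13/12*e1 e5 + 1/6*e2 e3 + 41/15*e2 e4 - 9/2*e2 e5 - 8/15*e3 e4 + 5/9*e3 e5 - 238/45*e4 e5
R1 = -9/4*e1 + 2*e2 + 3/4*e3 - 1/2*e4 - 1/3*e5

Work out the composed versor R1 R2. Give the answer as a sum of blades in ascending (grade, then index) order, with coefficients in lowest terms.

Distribute over the terms of R1 (each basis-blade product reordered to ascending indices, repeated generators contracted through their squares):
(-9/4*e1) R2 = 3069/160*e1 - 9/32*e2 + 1/8*e3 + 23/20*e4 - 39/16*e5 - 3/8*e1 e2 e3 - 123/20*e1 e2 e4 + 81/8*e1 e2 e5 + 6/5*e1 e3 e4 - 5/4*e1 e3 e5 + 119/10*e1 e4 e5
(2*e2) R2 = -1/4*e1 - 341/20*e2 + 1/3*e3 + 82/15*e4 - 9*e5 + 1/9*e1 e2 e3 + 46/45*e1 e2 e4 - 13/6*e1 e2 e5 - 16/15*e2 e3 e4 + 10/9*e2 e3 e5 - 476/45*e2 e4 e5
(3/4*e3) R2 = -1/24*e1 + 1/8*e2 - 1023/160*e3 + 2/5*e4 - 5/12*e5 + 3/32*e1 e2 e3 + 23/60*e1 e3 e4 - 13/16*e1 e3 e5 - 41/20*e2 e3 e4 + 27/8*e2 e3 e5 - 119/30*e3 e4 e5
(-1/2*e4) R2 = 23/90*e1 - 41/30*e2 + 4/15*e3 + 341/80*e4 - 119/45*e5 - 1/16*e1 e2 e4 + 1/36*e1 e3 e4 + 13/24*e1 e4 e5 - 1/12*e2 e3 e4 - 9/4*e2 e4 e5 + 5/18*e3 e4 e5
(-1/3*e5) R2 = -13/36*e1 + 3/2*e2 - 5/27*e3 + 238/135*e4 + 341/120*e5 - 1/24*e1 e2 e5 + 1/54*e1 e3 e5 + 23/135*e1 e4 e5 - 1/18*e2 e3 e5 - 41/45*e2 e4 e5 + 8/45*e3 e4 e5
Summing the partial products and collecting blades:
Answer: 27049/1440*e1 - 1639/96*e2 - 25289/4320*e3 + 28171/2160*e4 - 8393/720*e5 - 49/288*e1 e2 e3 - 3737/720*e1 e2 e4 + 95/12*e1 e2 e5 + 29/18*e1 e3 e4 - 883/432*e1 e3 e5 + 13621/1080*e1 e4 e5 - 16/5*e2 e3 e4 + 319/72*e2 e3 e5 - 2473/180*e2 e4 e5 - 158/45*e3 e4 e5


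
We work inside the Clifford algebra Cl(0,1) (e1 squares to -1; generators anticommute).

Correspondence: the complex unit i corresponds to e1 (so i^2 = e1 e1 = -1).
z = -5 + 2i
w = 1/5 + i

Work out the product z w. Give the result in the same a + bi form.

In blades: z = -5 + 2*e1, w = 1/5 + e1.
Distribute z over w term by term (generator squares from the signature, products reordered to ascending indices): (-5)*w = -1 - 5*e1; (2*e1)*w = -2 + 2/5*e1.
Sum: -3 - 23/5*e1; translating back through the correspondence:
Answer: -3 - 23/5*i


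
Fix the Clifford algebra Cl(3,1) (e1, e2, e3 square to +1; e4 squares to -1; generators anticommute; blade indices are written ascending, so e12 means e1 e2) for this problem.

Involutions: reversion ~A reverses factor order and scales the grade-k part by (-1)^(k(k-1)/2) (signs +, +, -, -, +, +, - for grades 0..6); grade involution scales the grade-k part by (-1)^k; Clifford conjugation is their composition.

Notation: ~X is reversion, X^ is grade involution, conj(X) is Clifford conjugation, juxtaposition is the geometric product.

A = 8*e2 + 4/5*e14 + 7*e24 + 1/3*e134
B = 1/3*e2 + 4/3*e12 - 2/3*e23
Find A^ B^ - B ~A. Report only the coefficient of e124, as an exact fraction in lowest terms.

first term: 8/3 + 32/3*e1 + 16/3*e3 + 7/3*e4 - 28/3*e14 + 16/15*e24 - 14/3*e34 + 2/45*e124 - 4/9*e234 - 19/45*e1234
second term: 8/3 + 32/3*e1 + 16/3*e3 - 7/3*e4 - 28/3*e14 + 16/15*e24 - 14/3*e34 + 22/45*e124 + 4/9*e234 + 29/45*e1234
Answer: -4/9


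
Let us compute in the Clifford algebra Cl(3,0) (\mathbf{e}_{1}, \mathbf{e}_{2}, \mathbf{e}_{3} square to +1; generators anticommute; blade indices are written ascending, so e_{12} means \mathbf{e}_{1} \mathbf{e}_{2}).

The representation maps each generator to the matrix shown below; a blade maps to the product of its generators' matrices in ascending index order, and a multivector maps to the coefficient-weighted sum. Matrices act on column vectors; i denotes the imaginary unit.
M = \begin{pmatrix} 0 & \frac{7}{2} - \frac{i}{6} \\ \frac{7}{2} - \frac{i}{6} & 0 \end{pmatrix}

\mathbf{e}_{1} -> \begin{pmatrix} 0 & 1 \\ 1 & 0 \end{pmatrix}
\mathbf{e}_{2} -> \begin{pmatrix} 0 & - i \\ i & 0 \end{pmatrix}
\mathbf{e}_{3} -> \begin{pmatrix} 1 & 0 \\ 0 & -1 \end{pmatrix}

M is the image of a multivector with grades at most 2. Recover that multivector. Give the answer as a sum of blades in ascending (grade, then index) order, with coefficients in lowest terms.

Method: 1, rho(e_{1}), rho(e_{2}), rho(e_{3}) form a trace-orthogonal basis of the 2x2 complex matrices (tr(X Y) = 2 if X = Y, else 0), so M = m0*1 + m1*rho(e_{1}) + m2*rho(e_{2}) + m3*rho(e_{3}) with m0 = tr(M)/2 = 0, m1 = tr(M rho(e_{1}))/2 = \frac{7}{2} - \frac{i}{6}, m2 = tr(M rho(e_{2}))/2 = 0, m3 = tr(M rho(e_{3}))/2 = 0.
Multiplying table entries, the bivector images are rho(e_{12}) = i*rho(e_{3}), rho(e_{13}) = -i*rho(e_{2}), rho(e_{23}) = i*rho(e_{1}); with real blade coefficients the real parts of m0..m3 are the coefficients of 1, e_{1}, e_{2}, e_{3} and the imaginary parts give the bivectors (e_{23}: Im m1, e_{13}: -Im m2, e_{12}: Im m3).
Answer: \frac{7}{2} e_{1} - \frac{1}{6} e_{23}


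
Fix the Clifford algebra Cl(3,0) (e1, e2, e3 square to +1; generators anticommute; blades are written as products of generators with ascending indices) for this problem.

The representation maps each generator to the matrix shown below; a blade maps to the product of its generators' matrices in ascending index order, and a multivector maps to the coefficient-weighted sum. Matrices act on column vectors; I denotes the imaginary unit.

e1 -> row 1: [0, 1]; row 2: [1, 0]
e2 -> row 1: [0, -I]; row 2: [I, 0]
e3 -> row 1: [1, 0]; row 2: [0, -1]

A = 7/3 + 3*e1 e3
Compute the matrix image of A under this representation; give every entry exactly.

Bivector images (products of the table entries): rho(e1 e3) = rho(e1)rho(e3) = row 1: [0, -1]; row 2: [1, 0].
M = (7/3)*1 + (3)*rho(e1 e3), summed entrywise (1 is the identity matrix):
Answer: row 1: [7/3, -3]; row 2: [3, 7/3]


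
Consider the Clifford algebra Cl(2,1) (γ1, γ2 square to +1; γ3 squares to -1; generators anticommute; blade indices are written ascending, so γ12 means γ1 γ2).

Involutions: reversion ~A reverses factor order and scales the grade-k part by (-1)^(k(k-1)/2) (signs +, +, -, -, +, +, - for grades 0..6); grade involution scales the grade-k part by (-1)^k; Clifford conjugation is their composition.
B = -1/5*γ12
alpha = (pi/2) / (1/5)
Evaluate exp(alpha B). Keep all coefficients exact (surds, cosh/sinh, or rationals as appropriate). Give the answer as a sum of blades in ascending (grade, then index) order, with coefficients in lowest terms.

B^2 = (-1/5)^2*(γ12)^2 = 1/25*(-1) = -1/25 (a basis 2-blade squares to minus the product of its generators' squares).
B^2 = -1/25 — the negative square puts this in the circular regime; l = 1/5, alpha*l = pi/2, so exp(alpha B) = cos(pi/2) + (sin(pi/2)/(1/5))*B = 0 + (5)*B.
Answer: -γ12


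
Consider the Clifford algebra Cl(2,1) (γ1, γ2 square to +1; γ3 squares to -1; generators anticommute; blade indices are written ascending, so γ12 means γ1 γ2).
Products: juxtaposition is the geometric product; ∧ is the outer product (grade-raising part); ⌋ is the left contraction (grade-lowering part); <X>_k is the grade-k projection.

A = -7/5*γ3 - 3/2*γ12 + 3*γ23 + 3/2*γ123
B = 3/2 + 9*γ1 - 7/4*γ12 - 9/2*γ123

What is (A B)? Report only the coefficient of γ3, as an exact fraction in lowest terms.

step 1: -75/8 - 27/2*γ1 + 27/2*γ2 - 249/40*γ3 - 171/20*γ12 + 357/20*γ13 + 18*γ23 + 317/10*γ123
Answer: -249/40


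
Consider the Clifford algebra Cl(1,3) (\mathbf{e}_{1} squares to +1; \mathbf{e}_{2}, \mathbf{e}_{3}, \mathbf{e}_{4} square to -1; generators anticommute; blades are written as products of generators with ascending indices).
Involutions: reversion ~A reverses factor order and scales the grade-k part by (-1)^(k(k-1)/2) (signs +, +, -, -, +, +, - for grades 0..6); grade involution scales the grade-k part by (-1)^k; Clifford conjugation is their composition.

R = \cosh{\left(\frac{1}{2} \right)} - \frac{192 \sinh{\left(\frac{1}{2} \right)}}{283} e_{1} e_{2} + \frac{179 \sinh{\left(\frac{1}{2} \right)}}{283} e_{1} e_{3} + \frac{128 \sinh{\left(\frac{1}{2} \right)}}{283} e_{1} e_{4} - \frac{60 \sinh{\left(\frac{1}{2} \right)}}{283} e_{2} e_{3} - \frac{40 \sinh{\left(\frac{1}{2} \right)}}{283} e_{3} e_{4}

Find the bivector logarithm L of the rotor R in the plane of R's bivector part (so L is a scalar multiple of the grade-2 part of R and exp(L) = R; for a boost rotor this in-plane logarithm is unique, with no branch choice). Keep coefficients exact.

The scalar part of R is \cosh{\left(\frac{1}{2} \right)}, which determines |rapidity| via cosh; the sign lives in the bivector part, and pairing them (bivector part over sinh of the rapidity = the plane) gives the unique in-plane L = rapidity * plane.
Concretely: cosh(rapidity) = \cosh{\left(\frac{1}{2} \right)} gives rapidity = ±\frac{1}{2}, and since rapidity/sinh(rapidity) is even the sign is immaterial: L = (rapidity/sinh(rapidity)) * <R>_2 = (\frac{1}{2 \sinh{\left(\frac{1}{2} \right)}}) * <R>_2.
Answer: - \frac{96}{283} e_{1} e_{2} + \frac{179}{566} e_{1} e_{3} + \frac{64}{283} e_{1} e_{4} - \frac{30}{283} e_{2} e_{3} - \frac{20}{283} e_{3} e_{4}


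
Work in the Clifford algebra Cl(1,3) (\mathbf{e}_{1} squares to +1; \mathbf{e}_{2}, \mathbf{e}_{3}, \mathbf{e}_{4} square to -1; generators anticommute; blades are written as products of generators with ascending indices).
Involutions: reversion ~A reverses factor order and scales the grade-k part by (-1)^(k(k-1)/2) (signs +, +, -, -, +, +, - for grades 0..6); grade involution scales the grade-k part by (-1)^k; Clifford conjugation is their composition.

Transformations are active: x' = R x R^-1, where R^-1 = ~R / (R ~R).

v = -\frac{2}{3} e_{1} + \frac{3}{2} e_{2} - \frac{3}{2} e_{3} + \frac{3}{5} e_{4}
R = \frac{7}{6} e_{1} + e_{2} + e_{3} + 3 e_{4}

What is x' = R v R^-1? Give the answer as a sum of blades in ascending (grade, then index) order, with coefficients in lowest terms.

~R = \frac{7}{6} e_{1} + e_{2} + e_{3} + 3 e_{4}, and R ~R = -\frac{347}{36}, so R^-1 = ~R / (-\frac{347}{36}).
R v = -\frac{116}{45} + \frac{29}{12} e_{1} e_{2} - \frac{13}{12} e_{1} e_{3} + \frac{27}{10} e_{1} e_{4} - 3 e_{2} e_{3} - \frac{39}{10} e_{2} e_{4} + \frac{51}{10} e_{3} e_{4}
Answer: \frac{6718}{5205} e_{1} - \frac{3349}{3470} e_{2} + \frac{7061}{3470} e_{3} + \frac{1743}{1735} e_{4}


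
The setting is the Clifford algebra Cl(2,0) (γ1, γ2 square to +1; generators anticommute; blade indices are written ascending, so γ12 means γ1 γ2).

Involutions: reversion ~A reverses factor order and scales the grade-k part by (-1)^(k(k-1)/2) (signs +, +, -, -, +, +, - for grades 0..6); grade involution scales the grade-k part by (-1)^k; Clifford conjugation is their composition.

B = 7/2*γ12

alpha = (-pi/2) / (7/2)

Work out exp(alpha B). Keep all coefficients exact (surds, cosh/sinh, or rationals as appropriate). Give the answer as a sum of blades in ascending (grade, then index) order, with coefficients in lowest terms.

B^2 = (7/2)^2*(γ12)^2 = 49/4*(-1) = -49/4 (a basis 2-blade squares to minus the product of its generators' squares).
B^2 = -49/4 — B^2 < 0, so the exponential closes trigonometrically: l = 7/2, alpha*l = -pi/2, so exp(alpha B) = cos(-pi/2) + (sin(-pi/2)/(7/2))*B = 0 + (-2/7)*B.
Answer: -γ12


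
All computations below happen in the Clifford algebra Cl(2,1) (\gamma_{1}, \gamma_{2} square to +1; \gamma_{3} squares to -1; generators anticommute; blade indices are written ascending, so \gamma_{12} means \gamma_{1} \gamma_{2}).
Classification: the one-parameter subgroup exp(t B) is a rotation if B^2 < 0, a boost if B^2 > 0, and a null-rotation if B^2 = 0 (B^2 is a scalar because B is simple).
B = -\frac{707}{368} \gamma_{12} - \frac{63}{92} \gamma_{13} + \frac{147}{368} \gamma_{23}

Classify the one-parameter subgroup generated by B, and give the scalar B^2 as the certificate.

B^2 term by term: the squares give (-\frac{707}{368})^2*(\gamma_{12})^2 + (-\frac{63}{92})^2*(\gamma_{13})^2 + (\frac{147}{368})^2*(\gamma_{23})^2 = \frac{499849}{135424}*(-1) + \frac{3969}{8464}*(+1) + \frac{21609}{135424}*(+1) = -\frac{49}{16} (each basis 2-blade squares to minus the product of its generators' squares); cross terms between blades sharing an index anticommute and cancel. So B^2 = -\frac{49}{16}.
Answer: rotation, certificate B^2 = -\frac{49}{16}. Note: conjugating B changes its blade decomposition but never the scalar B^2 = -\frac{49}{16}, whose sign settles the classification.


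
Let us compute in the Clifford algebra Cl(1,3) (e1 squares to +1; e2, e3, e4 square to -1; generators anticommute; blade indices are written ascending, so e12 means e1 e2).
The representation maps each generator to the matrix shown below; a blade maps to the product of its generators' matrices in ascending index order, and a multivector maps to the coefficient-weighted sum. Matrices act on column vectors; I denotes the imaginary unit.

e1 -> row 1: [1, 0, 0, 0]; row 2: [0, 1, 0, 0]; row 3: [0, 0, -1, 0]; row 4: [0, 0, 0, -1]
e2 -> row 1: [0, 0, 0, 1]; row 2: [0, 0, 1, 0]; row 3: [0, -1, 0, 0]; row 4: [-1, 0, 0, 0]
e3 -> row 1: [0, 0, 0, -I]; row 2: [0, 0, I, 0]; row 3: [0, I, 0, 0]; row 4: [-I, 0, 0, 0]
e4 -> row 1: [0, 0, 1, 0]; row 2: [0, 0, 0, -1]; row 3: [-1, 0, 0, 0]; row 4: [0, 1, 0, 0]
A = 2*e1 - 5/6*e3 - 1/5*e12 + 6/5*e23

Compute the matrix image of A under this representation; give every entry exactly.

Bivector images (products of the table entries): rho(e12) = rho(e1)rho(e2) = row 1: [0, 0, 0, 1]; row 2: [0, 0, 1, 0]; row 3: [0, 1, 0, 0]; row 4: [1, 0, 0, 0]; rho(e23) = rho(e2)rho(e3) = row 1: [-I, 0, 0, 0]; row 2: [0, I, 0, 0]; row 3: [0, 0, -I, 0]; row 4: [0, 0, 0, I].
M = (2)*rho(e1) + (-5/6)*rho(e3) + (-1/5)*rho(e12) + (6/5)*rho(e23), summed entrywise:
Answer: row 1: [2 - 6*I/5, 0, 0, -1/5 + 5*I/6]; row 2: [0, 2 + 6*I/5, -1/5 - 5*I/6, 0]; row 3: [0, -1/5 - 5*I/6, -2 - 6*I/5, 0]; row 4: [-1/5 + 5*I/6, 0, 0, -2 + 6*I/5]


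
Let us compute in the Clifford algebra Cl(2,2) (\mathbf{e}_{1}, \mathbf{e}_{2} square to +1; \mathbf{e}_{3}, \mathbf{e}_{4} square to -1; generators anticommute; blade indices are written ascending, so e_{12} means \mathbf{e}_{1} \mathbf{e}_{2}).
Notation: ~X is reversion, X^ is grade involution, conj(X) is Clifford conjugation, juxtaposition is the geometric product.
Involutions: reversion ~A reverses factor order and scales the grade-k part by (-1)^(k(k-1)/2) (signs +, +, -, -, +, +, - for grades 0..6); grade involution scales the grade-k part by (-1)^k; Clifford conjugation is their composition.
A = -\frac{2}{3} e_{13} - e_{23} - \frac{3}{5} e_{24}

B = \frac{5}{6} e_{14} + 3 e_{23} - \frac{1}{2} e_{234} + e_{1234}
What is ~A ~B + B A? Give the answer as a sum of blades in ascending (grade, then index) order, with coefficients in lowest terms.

first term: -3 - \frac{3}{10} e_{3} + \frac{1}{2} e_{4} - \frac{3}{2} e_{12} - \frac{3}{5} e_{13} + e_{14} - \frac{2}{3} e_{24} - \frac{56}{45} e_{34} + \frac{1}{3} e_{124} - \frac{5}{6} e_{1234}
second term: -3 - \frac{3}{10} e_{3} + \frac{1}{2} e_{4} + \frac{3}{2} e_{12} + \frac{3}{5} e_{13} - e_{14} + \frac{2}{3} e_{24} + \frac{56}{45} e_{34} - \frac{1}{3} e_{124} - \frac{5}{6} e_{1234}
Answer: -6 - \frac{3}{5} e_{3} + e_{4} - \frac{5}{3} e_{1234}


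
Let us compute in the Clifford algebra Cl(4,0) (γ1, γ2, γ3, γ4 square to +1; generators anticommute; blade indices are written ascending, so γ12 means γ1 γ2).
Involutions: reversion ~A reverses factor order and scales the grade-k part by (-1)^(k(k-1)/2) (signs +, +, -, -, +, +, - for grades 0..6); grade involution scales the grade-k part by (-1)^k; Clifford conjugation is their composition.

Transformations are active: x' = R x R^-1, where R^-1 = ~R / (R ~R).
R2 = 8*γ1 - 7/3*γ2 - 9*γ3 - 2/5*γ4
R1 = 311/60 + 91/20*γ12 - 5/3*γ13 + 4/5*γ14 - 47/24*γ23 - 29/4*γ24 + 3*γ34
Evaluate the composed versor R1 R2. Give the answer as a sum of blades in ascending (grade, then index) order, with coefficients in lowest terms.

Distribute over the terms of R2 (each basis-blade product reordered to ascending indices, repeated generators contracted through their squares):
R1 (8*γ1) = 622/15*γ1 - 182/5*γ2 + 40/3*γ3 - 32/5*γ4 - 47/3*γ123 - 58*γ124 + 24*γ134
R1 (-7/3*γ2) = -637/60*γ1 - 2177/180*γ2 - 329/72*γ3 - 203/12*γ4 - 35/9*γ123 + 28/15*γ124 - 7*γ234
R1 (-9*γ3) = 15*γ1 + 141/8*γ2 - 933/20*γ3 + 27*γ4 - 819/20*γ123 + 36/5*γ134 - 261/4*γ234
R1 (-2/5*γ4) = -8/25*γ1 + 29/10*γ2 - 6/5*γ3 - 311/150*γ4 - 91/50*γ124 + 2/3*γ134 + 47/60*γ234
Summing the partial products and collecting blades:
Answer: 4553/100*γ1 - 10069/360*γ2 - 14071/360*γ3 + 161/100*γ4 - 10891/180*γ123 - 8693/150*γ124 + 478/15*γ134 - 1072/15*γ234


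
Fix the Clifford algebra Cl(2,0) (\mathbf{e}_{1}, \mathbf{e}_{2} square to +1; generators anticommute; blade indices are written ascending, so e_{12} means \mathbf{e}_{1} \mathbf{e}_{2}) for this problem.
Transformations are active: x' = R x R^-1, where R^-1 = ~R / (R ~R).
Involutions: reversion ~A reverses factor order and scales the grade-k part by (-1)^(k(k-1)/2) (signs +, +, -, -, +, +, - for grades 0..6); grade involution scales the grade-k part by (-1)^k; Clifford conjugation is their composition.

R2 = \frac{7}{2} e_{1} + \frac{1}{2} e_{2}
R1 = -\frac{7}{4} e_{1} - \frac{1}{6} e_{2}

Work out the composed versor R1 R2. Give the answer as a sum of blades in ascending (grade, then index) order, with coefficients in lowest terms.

Distribute over the terms of R1 (each basis-blade product reordered to ascending indices, repeated generators contracted through their squares):
(-\frac{7}{4} e_{1}) R2 = -\frac{49}{8} - \frac{7}{8} e_{12}
(-\frac{1}{6} e_{2}) R2 = -\frac{1}{12} + \frac{7}{12} e_{12}
Summing the partial products and collecting blades:
Answer: -\frac{149}{24} - \frac{7}{24} e_{12}


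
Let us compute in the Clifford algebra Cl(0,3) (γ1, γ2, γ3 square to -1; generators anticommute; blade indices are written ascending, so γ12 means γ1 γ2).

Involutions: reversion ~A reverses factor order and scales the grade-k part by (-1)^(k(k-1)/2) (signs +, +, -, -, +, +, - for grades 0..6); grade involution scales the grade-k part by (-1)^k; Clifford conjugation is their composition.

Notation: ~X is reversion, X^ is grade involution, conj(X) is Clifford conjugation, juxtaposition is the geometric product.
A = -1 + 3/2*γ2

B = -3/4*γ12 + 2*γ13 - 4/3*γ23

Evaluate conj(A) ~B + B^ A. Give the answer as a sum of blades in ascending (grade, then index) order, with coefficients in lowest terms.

first term: -9/8*γ1 + 2*γ3 - 3/4*γ12 + 2*γ13 - 4/3*γ23 - 3*γ123
second term: 9/8*γ1 - 2*γ3 + 3/4*γ12 - 2*γ13 + 4/3*γ23 - 3*γ123
Answer: -6*γ123


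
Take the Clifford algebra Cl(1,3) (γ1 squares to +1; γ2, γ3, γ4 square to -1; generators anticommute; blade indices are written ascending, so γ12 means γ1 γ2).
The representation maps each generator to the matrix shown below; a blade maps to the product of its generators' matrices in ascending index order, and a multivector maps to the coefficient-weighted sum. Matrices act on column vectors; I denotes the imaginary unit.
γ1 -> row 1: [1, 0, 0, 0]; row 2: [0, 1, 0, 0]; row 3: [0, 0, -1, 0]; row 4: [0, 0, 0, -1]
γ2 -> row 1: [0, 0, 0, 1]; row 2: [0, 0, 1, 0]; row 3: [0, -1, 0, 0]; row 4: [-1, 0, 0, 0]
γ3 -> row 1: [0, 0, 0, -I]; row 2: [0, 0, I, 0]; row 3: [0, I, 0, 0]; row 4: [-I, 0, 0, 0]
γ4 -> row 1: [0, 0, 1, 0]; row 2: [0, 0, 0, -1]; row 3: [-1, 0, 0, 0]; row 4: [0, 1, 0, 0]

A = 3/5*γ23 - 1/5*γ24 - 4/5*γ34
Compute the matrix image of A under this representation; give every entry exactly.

Bivector images (products of the table entries): rho(γ23) = rho(γ2)rho(γ3) = row 1: [-I, 0, 0, 0]; row 2: [0, I, 0, 0]; row 3: [0, 0, -I, 0]; row 4: [0, 0, 0, I]; rho(γ24) = rho(γ2)rho(γ4) = row 1: [0, 1, 0, 0]; row 2: [-1, 0, 0, 0]; row 3: [0, 0, 0, 1]; row 4: [0, 0, -1, 0]; rho(γ34) = rho(γ3)rho(γ4) = row 1: [0, -I, 0, 0]; row 2: [-I, 0, 0, 0]; row 3: [0, 0, 0, -I]; row 4: [0, 0, -I, 0].
M = (3/5)*rho(γ23) + (-1/5)*rho(γ24) + (-4/5)*rho(γ34), summed entrywise:
Answer: row 1: [-3*I/5, -1/5 + 4*I/5, 0, 0]; row 2: [1/5 + 4*I/5, 3*I/5, 0, 0]; row 3: [0, 0, -3*I/5, -1/5 + 4*I/5]; row 4: [0, 0, 1/5 + 4*I/5, 3*I/5]


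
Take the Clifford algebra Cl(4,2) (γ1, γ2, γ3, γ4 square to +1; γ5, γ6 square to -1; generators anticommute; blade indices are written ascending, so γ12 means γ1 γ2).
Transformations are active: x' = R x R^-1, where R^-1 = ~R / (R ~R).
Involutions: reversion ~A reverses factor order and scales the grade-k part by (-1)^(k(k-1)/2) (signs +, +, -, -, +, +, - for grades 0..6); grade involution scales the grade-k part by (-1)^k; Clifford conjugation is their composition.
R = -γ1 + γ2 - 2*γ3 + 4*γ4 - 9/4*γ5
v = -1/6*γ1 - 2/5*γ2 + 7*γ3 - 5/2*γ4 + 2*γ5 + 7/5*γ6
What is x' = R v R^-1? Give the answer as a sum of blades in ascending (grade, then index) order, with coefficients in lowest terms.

~R = -γ1 + γ2 - 2*γ3 + 4*γ4 - 9/4*γ5, and R ~R = 271/16, so R^-1 = ~R / (271/16).
R v = -296/15 + 17/30*γ12 - 22/3*γ13 + 19/6*γ14 - 19/8*γ15 - 7/5*γ16 + 31/5*γ23 - 9/10*γ24 + 11/10*γ25 + 7/5*γ26 - 23*γ34 + 47/4*γ35 - 14/5*γ36 + 19/8*γ45 + 28/5*γ46 - 63/20*γ56
Answer: 20299/8130*γ1 - 7846/4065*γ2 - 9511/4065*γ3 - 55451/8130*γ4 + 4394/1355*γ5 - 7/5*γ6


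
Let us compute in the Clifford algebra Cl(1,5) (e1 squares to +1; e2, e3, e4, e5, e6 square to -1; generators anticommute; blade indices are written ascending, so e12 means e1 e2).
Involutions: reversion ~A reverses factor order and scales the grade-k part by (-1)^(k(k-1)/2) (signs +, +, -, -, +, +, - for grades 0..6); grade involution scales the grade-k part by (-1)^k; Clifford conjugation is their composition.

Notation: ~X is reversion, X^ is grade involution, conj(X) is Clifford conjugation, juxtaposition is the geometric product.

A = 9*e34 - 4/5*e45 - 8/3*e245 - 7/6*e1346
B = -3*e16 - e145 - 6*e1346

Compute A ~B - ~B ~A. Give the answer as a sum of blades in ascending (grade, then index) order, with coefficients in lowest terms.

first term: -7 + 4/5*e1 - 8/3*e12 + 54*e16 - 7/2*e34 - 9*e135 - 7/6*e356 + 27*e1346 + 24/5*e1356 - 12/5*e1456 - 16*e12356 + 8*e12456
second term: -7 - 4/5*e1 - 8/3*e12 - 54*e16 - 7/2*e34 - 9*e135 - 7/6*e356 - 27*e1346 + 24/5*e1356 + 12/5*e1456 - 16*e12356 - 8*e12456
Answer: 8/5*e1 + 108*e16 + 54*e1346 - 24/5*e1456 + 16*e12456


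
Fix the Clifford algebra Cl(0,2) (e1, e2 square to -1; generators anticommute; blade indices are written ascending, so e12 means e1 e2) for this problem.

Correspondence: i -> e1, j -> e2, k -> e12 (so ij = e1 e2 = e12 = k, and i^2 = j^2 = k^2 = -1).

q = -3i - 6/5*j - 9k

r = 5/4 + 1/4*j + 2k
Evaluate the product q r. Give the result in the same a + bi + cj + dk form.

In blades: q = -3*e1 - 6/5*e2 - 9*e12, r = 5/4 + 1/4*e2 + 2*e12.
Distribute q over r term by term (generator squares from the signature, products reordered to ascending indices): (-3*e1)*r = -15/4*e1 + 6*e2 - 3/4*e12; (-6/5*e2)*r = 3/10 - 12/5*e1 - 3/2*e2; (-9*e12)*r = 18 + 9/4*e1 - 45/4*e12.
Sum: 183/10 - 39/10*e1 + 9/2*e2 - 12*e12; translating back through the correspondence:
Answer: 183/10 - 39/10*i + 9/2*j - 12k


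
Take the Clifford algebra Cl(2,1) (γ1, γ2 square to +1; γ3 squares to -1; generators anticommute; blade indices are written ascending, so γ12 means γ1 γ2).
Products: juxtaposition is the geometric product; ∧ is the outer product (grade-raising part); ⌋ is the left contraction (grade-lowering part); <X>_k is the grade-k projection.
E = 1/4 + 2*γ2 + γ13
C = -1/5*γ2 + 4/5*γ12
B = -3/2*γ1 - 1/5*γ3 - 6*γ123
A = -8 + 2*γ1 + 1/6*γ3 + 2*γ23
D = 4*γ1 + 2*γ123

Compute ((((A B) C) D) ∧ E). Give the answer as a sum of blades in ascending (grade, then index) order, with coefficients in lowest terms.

step 1: -89/30 + 2/5*γ2 + 8/5*γ3 + γ12 - 3/20*γ13 - 12*γ23 + 45*γ123
step 2: -22/25 - 13/25*γ1 + 89/150*γ2 - 192/5*γ3 - 178/75*γ12 + 93/5*γ13 + 1/5*γ23 + 5/4*γ123
step 3: 21/50 - 78/25*γ1 - 2078/75*γ2 - 5224/75*γ3 + 5582/75*γ12 + 11431/75*γ13 + 99/25*γ23 - 24/25*γ123
step 4: 21/200 - 39/50*γ1 - 913/150*γ2 - 1306/75*γ3 + 371/30*γ12 + 11557/300*γ13 + 42089/300*γ23 - 6934/25*γ123
Answer: 21/200 - 39/50*γ1 - 913/150*γ2 - 1306/75*γ3 + 371/30*γ12 + 11557/300*γ13 + 42089/300*γ23 - 6934/25*γ123


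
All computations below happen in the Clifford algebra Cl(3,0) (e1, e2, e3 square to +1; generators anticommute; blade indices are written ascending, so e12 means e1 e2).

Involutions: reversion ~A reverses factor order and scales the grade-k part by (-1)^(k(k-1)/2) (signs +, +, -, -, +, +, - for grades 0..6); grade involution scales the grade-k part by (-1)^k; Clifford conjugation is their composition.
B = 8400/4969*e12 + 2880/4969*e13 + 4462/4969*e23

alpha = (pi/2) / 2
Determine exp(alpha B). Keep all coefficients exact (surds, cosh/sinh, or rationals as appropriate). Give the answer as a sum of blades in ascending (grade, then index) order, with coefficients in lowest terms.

B^2 term by term: the squares give (8400/4969)^2*(e12)^2 + (2880/4969)^2*(e13)^2 + (4462/4969)^2*(e23)^2 = 70560000/24690961*(-1) + 8294400/24690961*(-1) + 19909444/24690961*(-1) = -4 (each basis 2-blade squares to minus the product of its generators' squares); cross terms between blades sharing an index anticommute and cancel. So B^2 = -4.
B^2 = -4 — B^2 < 0, so the exponential closes trigonometrically: l = 2, alpha*l = pi/2, so exp(alpha B) = cos(pi/2) + (sin(pi/2)/2)*B = 0 + (1/2)*B.
Answer: 4200/4969*e12 + 1440/4969*e13 + 2231/4969*e23


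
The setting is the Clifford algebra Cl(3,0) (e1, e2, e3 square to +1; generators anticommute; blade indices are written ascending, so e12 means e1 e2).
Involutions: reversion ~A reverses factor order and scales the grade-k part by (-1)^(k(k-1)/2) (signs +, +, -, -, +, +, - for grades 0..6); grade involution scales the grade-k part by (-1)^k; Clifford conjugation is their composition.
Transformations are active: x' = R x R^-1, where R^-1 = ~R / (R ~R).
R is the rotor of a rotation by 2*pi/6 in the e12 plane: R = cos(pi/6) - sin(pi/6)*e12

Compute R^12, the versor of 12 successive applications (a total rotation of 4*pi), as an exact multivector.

Half-angle bookkeeping: 12 applications in e12 add up to rotor phase 12*pi/6 = 2*pi, so R^12 = cos(2*pi) - sin(2*pi)*e12.
cos(2*pi) = 1 and sin(2*pi) = 0, so R^12 = 1. The total rotation 4*pi is 2 full turns, so every vector returns to itself, yet the rotor is +1, back on the identity sheet (an even number of 2*pi turns).
Answer: 1


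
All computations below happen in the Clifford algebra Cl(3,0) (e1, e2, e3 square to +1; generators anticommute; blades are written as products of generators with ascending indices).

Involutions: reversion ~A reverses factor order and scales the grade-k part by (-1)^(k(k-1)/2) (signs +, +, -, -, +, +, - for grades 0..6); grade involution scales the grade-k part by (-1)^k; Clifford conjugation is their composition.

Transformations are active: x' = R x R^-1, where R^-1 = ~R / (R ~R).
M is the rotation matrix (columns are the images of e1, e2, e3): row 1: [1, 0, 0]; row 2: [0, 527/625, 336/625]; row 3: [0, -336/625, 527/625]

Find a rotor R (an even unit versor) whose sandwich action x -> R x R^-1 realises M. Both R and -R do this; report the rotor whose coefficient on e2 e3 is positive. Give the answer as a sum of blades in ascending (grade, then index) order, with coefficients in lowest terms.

Method: write R = a + b12*e1 e2 + b13*e1 e3 + b23*e2 e3 with a^2 + b12^2 + b13^2 + b23^2 = 1 (so R^-1 = ~R). Expanding the columns R e_j ~R gives tr M = 4a^2 - 1 and, from the antisymmetric part, M21 - M12 = -4a*b12, M13 - M31 = 4a*b13, M32 - M23 = -4a*b23.
Here tr M = 1679/625, so a^2 = (1 + tr M)/4 = 576/625 and a = ±24/25. Taking a = 24/25: M21 - M12 = 0, M13 - M31 = 0, M32 - M23 = -672/625, giving b12 = 0, b13 = 0, b23 = 7/25, i.e. R = 24/25 + 7/25*e2 e3.
Its e2 e3 coefficient is already positive.
Answer: 24/25 + 7/25*e2 e3. Why the constraint matters: R and -R act identically through the sandwich — M has trace 1679/625 either way — so only the sign condition on e2 e3 picks one of the two preimages.


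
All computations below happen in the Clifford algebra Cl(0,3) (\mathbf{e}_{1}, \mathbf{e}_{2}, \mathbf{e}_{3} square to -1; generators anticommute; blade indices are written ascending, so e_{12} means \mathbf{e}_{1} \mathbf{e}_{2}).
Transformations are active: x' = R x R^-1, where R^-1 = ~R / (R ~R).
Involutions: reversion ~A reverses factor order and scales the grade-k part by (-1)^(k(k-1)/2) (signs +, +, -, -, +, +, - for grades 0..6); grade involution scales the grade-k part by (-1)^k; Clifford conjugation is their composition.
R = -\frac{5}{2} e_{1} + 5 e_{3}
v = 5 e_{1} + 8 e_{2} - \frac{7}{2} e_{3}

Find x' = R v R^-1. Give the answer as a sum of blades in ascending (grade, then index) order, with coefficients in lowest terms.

~R = -\frac{5}{2} e_{1} + 5 e_{3}, and R ~R = -\frac{125}{4}, so R^-1 = ~R / (-\frac{125}{4}).
R v = 30 - 20 e_{12} - \frac{65}{4} e_{13} - 40 e_{23}
Answer: -\frac{1}{5} e_{1} - 8 e_{2} - \frac{61}{10} e_{3}


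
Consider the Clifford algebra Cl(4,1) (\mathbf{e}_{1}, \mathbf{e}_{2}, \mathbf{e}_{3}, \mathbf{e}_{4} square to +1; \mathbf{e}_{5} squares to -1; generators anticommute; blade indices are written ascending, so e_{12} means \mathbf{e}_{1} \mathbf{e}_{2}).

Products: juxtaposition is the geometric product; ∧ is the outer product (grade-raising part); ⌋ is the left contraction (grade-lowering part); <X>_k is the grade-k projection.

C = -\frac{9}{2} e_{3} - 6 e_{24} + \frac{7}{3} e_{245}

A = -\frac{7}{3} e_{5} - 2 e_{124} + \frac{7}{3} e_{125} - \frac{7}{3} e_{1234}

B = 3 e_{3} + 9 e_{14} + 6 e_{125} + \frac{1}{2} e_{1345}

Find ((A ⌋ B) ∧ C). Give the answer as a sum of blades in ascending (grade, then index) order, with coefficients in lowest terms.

step 1: 14 + 14 e_{12} - \frac{7}{6} e_{134}
step 2: -63 e_{3} - 84 e_{24} - 63 e_{123} + \frac{98}{3} e_{245}
Answer: -63 e_{3} - 84 e_{24} - 63 e_{123} + \frac{98}{3} e_{245}


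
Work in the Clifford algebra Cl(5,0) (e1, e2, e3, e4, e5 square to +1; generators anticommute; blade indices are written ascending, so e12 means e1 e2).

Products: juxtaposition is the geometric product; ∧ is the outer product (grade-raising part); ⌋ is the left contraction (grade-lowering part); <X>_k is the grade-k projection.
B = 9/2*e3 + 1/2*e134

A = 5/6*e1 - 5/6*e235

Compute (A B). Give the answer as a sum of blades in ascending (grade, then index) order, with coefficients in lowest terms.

step 1: 15/4*e13 + 15/4*e25 + 5/12*e34 + 5/12*e1245
Answer: 15/4*e13 + 15/4*e25 + 5/12*e34 + 5/12*e1245


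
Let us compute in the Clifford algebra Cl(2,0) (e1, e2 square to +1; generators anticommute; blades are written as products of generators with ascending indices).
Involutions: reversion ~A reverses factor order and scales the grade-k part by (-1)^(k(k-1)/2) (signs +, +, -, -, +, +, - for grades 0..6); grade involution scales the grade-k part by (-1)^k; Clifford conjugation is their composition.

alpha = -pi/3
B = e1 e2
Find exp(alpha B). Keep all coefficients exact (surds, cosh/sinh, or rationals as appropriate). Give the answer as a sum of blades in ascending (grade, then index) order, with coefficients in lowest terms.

B^2 = (1)^2*(e1 e2)^2 = 1*(-1) = -1 (a basis 2-blade squares to minus the product of its generators' squares).
B^2 = -1 — the negative square puts this in the circular regime; l = 1, alpha*l = -pi/3, so exp(alpha B) = cos(-pi/3) + (sin(-pi/3)/1)*B = 1/2 + (-sqrt(3)/2)*B.
Answer: 1/2 - sqrt(3)/2*e1 e2


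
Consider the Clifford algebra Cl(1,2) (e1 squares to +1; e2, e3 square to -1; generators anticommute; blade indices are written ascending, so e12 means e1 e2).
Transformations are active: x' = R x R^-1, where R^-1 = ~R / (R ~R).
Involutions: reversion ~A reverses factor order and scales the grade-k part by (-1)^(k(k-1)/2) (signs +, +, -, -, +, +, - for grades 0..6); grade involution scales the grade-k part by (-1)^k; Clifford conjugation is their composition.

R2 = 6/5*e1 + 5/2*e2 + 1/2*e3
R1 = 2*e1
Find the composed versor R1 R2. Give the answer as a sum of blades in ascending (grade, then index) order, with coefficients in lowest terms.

Distribute over the terms of R1 (each basis-blade product reordered to ascending indices, repeated generators contracted through their squares):
(2*e1) R2 = 12/5 + 5*e12 + e13
Answer: 12/5 + 5*e12 + e13


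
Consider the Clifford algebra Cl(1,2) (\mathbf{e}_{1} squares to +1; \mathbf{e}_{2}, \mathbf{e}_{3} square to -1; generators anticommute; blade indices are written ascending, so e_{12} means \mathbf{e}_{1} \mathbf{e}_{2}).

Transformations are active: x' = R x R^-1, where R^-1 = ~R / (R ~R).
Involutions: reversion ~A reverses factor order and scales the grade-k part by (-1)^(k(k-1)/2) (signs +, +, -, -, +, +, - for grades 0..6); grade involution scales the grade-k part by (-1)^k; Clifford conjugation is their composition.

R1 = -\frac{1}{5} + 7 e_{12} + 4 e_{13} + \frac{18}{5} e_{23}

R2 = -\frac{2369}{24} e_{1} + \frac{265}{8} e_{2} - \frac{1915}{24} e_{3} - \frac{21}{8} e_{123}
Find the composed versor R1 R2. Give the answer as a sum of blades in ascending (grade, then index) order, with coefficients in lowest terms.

Distribute over the terms of R1 (each basis-blade product reordered to ascending indices, repeated generators contracted through their squares):
(-\frac{1}{5}) R2 = \frac{2369}{120} e_{1} - \frac{53}{8} e_{2} + \frac{383}{24} e_{3} + \frac{21}{40} e_{123}
(7 e_{12}) R2 = -\frac{1855}{8} e_{1} + \frac{16583}{24} e_{2} - \frac{147}{8} e_{3} - \frac{13405}{24} e_{123}
(4 e_{13}) R2 = \frac{1915}{6} e_{1} + \frac{21}{2} e_{2} + \frac{2369}{6} e_{3} - \frac{265}{2} e_{123}
(\frac{18}{5} e_{23}) R2 = \frac{189}{20} e_{1} + \frac{1149}{4} e_{2} + \frac{477}{4} e_{3} - \frac{7107}{20} e_{123}
Summing the partial products and collecting blades:
Answer: \frac{6989}{60} e_{1} + \frac{11785}{12} e_{2} + \frac{1535}{3} e_{3} - \frac{15688}{15} e_{123}


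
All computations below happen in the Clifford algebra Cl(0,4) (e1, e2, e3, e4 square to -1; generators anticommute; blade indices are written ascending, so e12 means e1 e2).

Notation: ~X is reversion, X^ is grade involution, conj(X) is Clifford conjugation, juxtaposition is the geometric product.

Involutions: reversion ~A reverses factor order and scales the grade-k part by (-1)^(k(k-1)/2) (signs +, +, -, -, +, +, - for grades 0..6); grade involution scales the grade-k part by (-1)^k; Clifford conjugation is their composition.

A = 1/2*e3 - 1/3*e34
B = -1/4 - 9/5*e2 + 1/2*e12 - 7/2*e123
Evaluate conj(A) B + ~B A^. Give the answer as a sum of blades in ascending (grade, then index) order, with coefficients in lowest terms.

first term: 1/8*e3 - 7/4*e12 - 9/10*e23 - 1/12*e34 - 1/4*e123 - 7/6*e124 - 3/5*e234 + 1/6*e1234
second term: 1/8*e3 + 7/4*e12 + 9/10*e23 + 1/12*e34 + 1/4*e123 + 7/6*e124 + 3/5*e234 + 1/6*e1234
Answer: 1/4*e3 + 1/3*e1234


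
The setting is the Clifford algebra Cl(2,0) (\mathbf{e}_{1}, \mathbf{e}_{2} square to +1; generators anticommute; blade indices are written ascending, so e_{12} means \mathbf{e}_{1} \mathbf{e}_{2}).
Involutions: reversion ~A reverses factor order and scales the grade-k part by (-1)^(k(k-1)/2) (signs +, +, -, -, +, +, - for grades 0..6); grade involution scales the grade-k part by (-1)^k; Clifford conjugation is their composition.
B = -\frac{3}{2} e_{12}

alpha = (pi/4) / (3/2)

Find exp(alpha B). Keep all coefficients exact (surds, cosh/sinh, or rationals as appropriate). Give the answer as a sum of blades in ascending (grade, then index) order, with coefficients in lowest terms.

B^2 = (-\frac{3}{2})^2*(e_{12})^2 = \frac{9}{4}*(-1) = -\frac{9}{4} (a basis 2-blade squares to minus the product of its generators' squares).
B^2 = -\frac{9}{4} — the negative square puts this in the circular regime; l = \frac{3}{2}, alpha*l = \frac{\pi}{4}, so exp(alpha B) = cos(\frac{\pi}{4}) + (sin(\frac{\pi}{4})/(\frac{3}{2}))*B = \frac{\sqrt{2}}{2} + (\frac{\sqrt{2}}{3})*B.
Answer: \frac{\sqrt{2}}{2} - \frac{\sqrt{2}}{2} e_{12}


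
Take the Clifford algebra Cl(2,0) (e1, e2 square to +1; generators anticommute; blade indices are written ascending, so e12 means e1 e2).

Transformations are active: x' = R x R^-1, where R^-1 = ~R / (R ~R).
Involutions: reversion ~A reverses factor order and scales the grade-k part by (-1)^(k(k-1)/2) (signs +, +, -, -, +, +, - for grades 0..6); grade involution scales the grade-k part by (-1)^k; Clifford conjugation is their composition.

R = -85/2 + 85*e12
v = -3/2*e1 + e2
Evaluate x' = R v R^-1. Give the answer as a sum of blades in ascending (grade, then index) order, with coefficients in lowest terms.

~R = -85/2 - 85*e12, and R ~R = 36125/4, so R^-1 = ~R / (36125/4).
R v = 595/4*e1 + 85*e2
Answer: 1/10*e1 - 9/5*e2


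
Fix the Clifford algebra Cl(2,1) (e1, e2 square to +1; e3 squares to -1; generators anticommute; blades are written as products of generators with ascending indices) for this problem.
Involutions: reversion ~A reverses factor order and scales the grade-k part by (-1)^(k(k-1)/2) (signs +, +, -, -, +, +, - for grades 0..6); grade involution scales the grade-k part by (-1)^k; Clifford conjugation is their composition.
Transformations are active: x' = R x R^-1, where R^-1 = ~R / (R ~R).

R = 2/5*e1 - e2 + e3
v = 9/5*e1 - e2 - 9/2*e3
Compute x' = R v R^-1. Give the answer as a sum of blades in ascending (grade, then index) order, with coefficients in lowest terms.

~R = 2/5*e1 - e2 + e3, and R ~R = 4/25, so R^-1 = ~R / (4/25).
R v = 311/50 + 7/5*e1 e2 - 18/5*e1 e3 + 11/2*e2 e3
Answer: 293/10*e1 - 307/4*e2 + 329/4*e3


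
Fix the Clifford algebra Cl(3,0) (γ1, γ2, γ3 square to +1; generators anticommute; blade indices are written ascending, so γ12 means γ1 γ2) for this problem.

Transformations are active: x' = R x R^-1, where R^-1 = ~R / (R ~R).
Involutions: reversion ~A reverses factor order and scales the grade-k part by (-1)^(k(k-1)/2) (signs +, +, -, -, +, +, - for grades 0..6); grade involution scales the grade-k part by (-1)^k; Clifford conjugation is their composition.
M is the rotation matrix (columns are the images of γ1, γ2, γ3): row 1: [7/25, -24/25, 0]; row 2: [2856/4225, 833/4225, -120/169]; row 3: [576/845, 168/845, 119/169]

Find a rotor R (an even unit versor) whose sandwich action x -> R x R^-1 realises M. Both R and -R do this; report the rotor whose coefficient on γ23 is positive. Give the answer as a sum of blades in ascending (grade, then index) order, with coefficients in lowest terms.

Method: write R = a + b12*γ12 + b13*γ13 + b23*γ23 with a^2 + b12^2 + b13^2 + b23^2 = 1 (so R^-1 = ~R). Expanding the columns R e_j ~R gives tr M = 4a^2 - 1 and, from the antisymmetric part, M21 - M12 = -4a*b12, M13 - M31 = 4a*b13, M32 - M23 = -4a*b23.
Here tr M = 4991/4225, so a^2 = (1 + tr M)/4 = 2304/4225 and a = ±48/65. Taking a = 48/65: M21 - M12 = 6912/4225, M13 - M31 = -576/845, M32 - M23 = 768/845, giving b12 = -36/65, b13 = -3/13, b23 = -4/13, i.e. R = 48/65 - 36/65*γ12 - 3/13*γ13 - 4/13*γ23.
Its γ23 coefficient is negative, so report the other preimage -R.
Answer: -48/65 + 36/65*γ12 + 3/13*γ13 + 4/13*γ23. Uniqueness: Spin(3) -> SO(3) maps R and -R to the same rotation of trace 4991/4225; fixing the sign of the γ23 coefficient removes the ambiguity.
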